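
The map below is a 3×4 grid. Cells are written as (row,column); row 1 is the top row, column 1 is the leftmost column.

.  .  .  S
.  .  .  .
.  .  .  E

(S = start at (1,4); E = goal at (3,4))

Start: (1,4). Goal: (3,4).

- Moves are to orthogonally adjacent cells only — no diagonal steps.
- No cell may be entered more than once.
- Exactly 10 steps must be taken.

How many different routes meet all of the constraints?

10

Need simple routes of exactly 10 moves from (1,4) to (3,4) (Manhattan distance 2, so 4 moves are spent on a detour and 4 undoing it).
Branch systematically from the start, pruning whenever the remaining move budget drops below the Manhattan distance to (3,4) or differs from it in parity. Grouping the completions by first move — via (2,4): 4; via (1,3): 6 — and summing: 4 + 6 = 10.
That gives 10 routes.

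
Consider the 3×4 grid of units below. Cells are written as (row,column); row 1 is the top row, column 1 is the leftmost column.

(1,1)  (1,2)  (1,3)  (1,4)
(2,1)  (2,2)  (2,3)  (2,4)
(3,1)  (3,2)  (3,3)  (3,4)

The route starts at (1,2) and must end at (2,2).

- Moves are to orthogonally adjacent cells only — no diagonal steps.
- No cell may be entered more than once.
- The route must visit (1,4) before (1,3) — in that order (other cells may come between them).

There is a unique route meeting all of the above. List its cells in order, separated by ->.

(1,2) -> (1,1) -> (2,1) -> (3,1) -> (3,2) -> (3,3) -> (3,4) -> (2,4) -> (1,4) -> (1,3) -> (2,3) -> (2,2)

The waypoints must appear in the order (1,4), (1,3), with no cell reused.
Route from (1,2): left 1 to (1,1), down 2 to (3,1), right 3 to (3,4), up 2 to (1,4), left 1 to (1,3), down 1 to (2,3), left 1 to (2,2) — 11 moves in all.
Check: order respected ((1,4) at step 8, (1,3) at step 9).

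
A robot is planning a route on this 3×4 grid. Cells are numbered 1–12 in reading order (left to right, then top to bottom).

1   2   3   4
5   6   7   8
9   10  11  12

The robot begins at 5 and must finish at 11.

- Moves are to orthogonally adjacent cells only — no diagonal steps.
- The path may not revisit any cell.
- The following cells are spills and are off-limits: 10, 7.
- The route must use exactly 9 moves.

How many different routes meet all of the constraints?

Need simple routes of exactly 9 moves from 5 to 11 (Manhattan distance 3, so 3 moves are spent on a detour and 3 undoing it).
No route satisfies every constraint, so the count is 0.

0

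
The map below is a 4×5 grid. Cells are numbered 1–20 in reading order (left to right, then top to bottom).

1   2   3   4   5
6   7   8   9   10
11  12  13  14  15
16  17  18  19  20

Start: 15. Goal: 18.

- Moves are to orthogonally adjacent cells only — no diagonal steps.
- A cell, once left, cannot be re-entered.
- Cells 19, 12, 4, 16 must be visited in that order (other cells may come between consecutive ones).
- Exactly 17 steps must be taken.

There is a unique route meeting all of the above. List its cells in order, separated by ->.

The waypoints must appear in the order 19, 12, 4, 16, with no cell reused.
Route from 15: down to 20, left to 19, up to 14, 2× left (reaching 12), up to 7, 2× right (reaching 9), up to 4, 3× left (reaching 1), 3× down (reaching 16), 2× right (reaching 18) — 17 moves in all.
Check: order respected (19 at step 2, 12 at step 5, 4 at step 9, 16 at step 15); 17 moves as required.

15 -> 20 -> 19 -> 14 -> 13 -> 12 -> 7 -> 8 -> 9 -> 4 -> 3 -> 2 -> 1 -> 6 -> 11 -> 16 -> 17 -> 18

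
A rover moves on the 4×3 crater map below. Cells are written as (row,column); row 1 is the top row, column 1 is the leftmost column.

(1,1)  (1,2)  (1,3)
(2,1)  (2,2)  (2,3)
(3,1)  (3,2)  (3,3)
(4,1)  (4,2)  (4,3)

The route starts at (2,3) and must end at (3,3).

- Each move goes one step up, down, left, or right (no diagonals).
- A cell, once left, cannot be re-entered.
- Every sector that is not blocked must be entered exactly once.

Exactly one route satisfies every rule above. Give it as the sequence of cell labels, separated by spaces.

(2,3) (1,3) (1,2) (1,1) (2,1) (2,2) (3,2) (3,1) (4,1) (4,2) (4,3) (3,3)

Need to visit all 12 open cells exactly once, starting at (2,3) and ending at (3,3).
Route from (2,3): up to (1,3), 2× left (reaching (1,1)), down to (2,1), right to (2,2), down to (3,2), left to (3,1), down to (4,1), 2× right (reaching (4,3)), up to (3,3) — 11 moves in all.
Check: all 12 open cells covered.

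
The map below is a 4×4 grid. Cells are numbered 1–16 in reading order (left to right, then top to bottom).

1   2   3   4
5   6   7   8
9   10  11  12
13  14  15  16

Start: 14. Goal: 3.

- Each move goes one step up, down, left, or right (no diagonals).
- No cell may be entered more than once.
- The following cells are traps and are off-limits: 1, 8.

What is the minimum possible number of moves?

The Manhattan distance from 14 to 3 is |4−1| + |2−3| = 4, so at least 4 moves are needed.
A route of 4 moves achieves this: 14 → 10 → 6 → 2 → 3.
Since 4 matches the lower bound, it is optimal.

4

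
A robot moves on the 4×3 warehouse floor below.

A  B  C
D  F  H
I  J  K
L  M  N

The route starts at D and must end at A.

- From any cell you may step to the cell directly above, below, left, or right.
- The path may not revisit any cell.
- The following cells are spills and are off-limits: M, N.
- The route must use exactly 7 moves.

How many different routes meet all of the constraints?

4

Need simple routes of exactly 7 moves from D to A (Manhattan distance 1, so 3 moves are spent on a detour and 3 undoing it).
Enumerating: D I J F H C B A | D I J K H C B A | D I J K H F B A | D F J K H C B A.
That gives 4 routes.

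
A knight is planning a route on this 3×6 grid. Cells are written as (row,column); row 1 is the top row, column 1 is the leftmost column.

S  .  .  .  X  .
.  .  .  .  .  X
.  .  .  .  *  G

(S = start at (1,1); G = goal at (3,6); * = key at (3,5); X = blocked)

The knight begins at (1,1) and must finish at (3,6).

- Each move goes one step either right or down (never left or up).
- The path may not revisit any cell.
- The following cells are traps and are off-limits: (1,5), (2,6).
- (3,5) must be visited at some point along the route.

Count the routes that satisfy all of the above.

14

A right/down-only route from (1,1) to (3,6) makes exactly 2 down-moves and 5 right-moves in some order.
With no other constraints that would be C(7,2) = 21 routes.
Split at (3,5) and multiply the segment counts (each segment already excludes blocked cells): (1,1)→(3,5): 14; (3,5)→(3,6): 1; product = 14.
That gives 14 routes.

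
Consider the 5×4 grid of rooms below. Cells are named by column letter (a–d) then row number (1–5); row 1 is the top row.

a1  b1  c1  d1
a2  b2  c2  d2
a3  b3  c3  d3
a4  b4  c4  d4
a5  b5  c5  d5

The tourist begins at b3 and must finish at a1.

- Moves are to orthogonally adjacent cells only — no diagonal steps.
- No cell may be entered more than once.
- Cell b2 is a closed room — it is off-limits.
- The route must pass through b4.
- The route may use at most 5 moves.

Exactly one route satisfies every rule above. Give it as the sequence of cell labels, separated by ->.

The budget equals the shortest possible length, so every move has to be on a shortest route through the required cells.
Route from b3: down to b4, left to a4, 3× up (reaching a1) — 5 moves in all.
Check: all required cells visited; 5 ≤ 5 moves.

b3 -> b4 -> a4 -> a3 -> a2 -> a1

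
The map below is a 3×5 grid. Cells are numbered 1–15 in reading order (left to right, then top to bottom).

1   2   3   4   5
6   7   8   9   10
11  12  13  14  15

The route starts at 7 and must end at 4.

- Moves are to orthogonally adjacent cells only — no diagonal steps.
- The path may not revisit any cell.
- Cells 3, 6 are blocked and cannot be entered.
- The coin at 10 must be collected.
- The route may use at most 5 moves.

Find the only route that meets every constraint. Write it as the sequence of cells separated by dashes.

7 - 8 - 9 - 10 - 5 - 4

Any route must reach 10 and still end at 4 within 5 moves, so the order of the required stops is forced.
Route from 7: 3× right (reaching 10), up to 5, left to 4 — 5 moves in all.
Check: all required cells visited; 5 ≤ 5 moves.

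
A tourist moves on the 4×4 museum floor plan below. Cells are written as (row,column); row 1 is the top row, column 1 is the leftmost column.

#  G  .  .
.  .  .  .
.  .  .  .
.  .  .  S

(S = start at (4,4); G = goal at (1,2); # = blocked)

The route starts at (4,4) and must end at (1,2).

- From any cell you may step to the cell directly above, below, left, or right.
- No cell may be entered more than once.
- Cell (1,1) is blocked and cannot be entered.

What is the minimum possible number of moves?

5

The Manhattan distance from (4,4) to (1,2) is |4−1| + |4−2| = 5, so at least 5 moves are needed.
A route of 5 moves achieves this: (4,4) → (3,4) → (2,4) → (1,4) → (1,3) → (1,2).
Since 5 matches the lower bound, it is optimal.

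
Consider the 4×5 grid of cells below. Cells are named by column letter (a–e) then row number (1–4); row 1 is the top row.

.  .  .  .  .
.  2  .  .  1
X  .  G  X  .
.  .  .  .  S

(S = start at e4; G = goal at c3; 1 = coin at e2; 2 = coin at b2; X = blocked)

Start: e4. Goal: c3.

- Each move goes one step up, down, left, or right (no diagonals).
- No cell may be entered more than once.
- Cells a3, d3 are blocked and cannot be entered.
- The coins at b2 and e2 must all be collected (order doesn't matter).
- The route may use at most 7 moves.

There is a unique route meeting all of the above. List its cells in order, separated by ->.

Any route must reach b2 and e2 and still end at c3 within 7 moves, so the order of the required stops is forced.
Route from e4: up 2 to e2, left 3 to b2, down 1 to b3, right 1 to c3 — 7 moves in all.
Check: all required cells visited; 7 ≤ 7 moves.

e4 -> e3 -> e2 -> d2 -> c2 -> b2 -> b3 -> c3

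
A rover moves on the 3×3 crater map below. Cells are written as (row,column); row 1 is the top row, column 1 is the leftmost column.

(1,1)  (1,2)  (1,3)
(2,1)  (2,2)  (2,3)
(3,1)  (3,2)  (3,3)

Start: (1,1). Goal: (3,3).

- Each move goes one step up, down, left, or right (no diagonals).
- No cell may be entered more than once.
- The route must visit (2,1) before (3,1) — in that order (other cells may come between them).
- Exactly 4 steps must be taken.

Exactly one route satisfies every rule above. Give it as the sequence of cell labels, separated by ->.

(1,1) -> (2,1) -> (3,1) -> (3,2) -> (3,3)

The waypoints must appear in the order (2,1), (3,1), with no cell reused.
Route from (1,1): 2× down (reaching (3,1)), 2× right (reaching (3,3)) — 4 moves in all.
Check: order respected ((2,1) at step 1, (3,1) at step 2); 4 moves as required.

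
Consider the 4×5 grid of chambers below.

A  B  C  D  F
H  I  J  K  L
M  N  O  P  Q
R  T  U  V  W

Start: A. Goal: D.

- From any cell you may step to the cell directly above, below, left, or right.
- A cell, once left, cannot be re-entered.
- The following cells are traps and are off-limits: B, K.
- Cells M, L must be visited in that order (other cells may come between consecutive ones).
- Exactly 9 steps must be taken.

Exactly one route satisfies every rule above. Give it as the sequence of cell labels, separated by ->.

The waypoints must appear in the order M, L, with no cell reused.
Route from A: down 2 to M, right 4 to Q, up 2 to F, left 1 to D — 9 moves in all.
Check: order respected (M at step 2, L at step 7); 9 moves as required.

A -> H -> M -> N -> O -> P -> Q -> L -> F -> D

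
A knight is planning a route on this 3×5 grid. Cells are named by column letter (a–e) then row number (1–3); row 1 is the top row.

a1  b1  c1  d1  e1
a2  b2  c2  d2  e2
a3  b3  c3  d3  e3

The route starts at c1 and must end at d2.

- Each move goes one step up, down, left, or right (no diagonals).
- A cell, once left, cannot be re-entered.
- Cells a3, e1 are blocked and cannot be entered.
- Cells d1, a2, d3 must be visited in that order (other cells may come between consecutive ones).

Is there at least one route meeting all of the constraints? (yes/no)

no

Even ignoring the required order, no revisit-free route from c1 to d2 manages to pass through all of d1, a2, and d3: branching out from c1, every path either misses one of them or, having collected them, can no longer reach d2 without re-entering a cell.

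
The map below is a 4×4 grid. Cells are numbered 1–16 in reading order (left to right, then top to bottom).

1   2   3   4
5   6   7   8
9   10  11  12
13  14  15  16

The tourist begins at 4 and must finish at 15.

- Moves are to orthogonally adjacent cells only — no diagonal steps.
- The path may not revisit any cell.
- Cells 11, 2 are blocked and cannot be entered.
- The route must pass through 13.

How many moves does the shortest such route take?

8

Any route passes through 13 somewhere between 4 and 15. Summing Manhattan distances along the two legs (4 → 13 → 15) gives a lower bound of 6 + 2 = 8 moves.
A route of 8 moves achieves this: 4 → 8 → 7 → 6 → 10 → 9 → 13 → 14 → 15.
Since 8 matches the lower bound, it is optimal.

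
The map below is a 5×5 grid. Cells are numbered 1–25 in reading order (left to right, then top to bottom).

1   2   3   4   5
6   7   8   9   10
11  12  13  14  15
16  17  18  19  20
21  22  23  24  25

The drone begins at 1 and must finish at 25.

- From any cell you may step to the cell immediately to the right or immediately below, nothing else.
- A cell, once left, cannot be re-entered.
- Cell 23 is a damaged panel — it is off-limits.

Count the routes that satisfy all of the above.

55

A right/down-only route from 1 to 25 makes exactly 4 down-moves and 4 right-moves in some order.
With no other constraints that would be C(8,4) = 70 routes.
Subtract routes through each blocked cell (inclusion–exclusion for overlaps): − through 23: 15 → 55.
That gives 55 routes.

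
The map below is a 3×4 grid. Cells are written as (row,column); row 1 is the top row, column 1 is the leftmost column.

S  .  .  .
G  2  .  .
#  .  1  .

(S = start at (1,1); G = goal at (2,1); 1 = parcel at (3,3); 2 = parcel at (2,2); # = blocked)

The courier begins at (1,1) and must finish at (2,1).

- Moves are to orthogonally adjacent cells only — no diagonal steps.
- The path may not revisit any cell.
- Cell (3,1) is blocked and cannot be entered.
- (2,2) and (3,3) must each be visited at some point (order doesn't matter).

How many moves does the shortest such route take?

7

Any route passes through (2,2) and (3,3) in some order between (1,1) and (2,1). Summing Manhattan distances along each leg and taking the cheapest ordering ((1,1) → (3,3) → (2,2) → (2,1)) gives a lower bound of 4 + 2 + 1 = 7 moves.
A route of 7 moves achieves this: (1,1) → (1,2) → (1,3) → (2,3) → (3,3) → (3,2) → (2,2) → (2,1).
Since 7 matches the lower bound, it is optimal.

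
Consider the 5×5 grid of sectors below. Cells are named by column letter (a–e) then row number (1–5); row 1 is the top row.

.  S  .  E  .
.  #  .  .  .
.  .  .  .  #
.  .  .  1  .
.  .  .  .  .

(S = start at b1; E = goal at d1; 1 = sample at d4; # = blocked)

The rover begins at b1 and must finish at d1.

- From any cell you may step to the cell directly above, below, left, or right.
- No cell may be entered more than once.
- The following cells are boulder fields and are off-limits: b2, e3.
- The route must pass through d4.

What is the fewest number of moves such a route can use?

Any route passes through d4 somewhere between b1 and d1. Summing Manhattan distances along the two legs (b1 → d4 → d1) gives a lower bound of 5 + 3 = 8 moves.
A route of 8 moves achieves this: b1 → c1 → c2 → c3 → c4 → d4 → d3 → d2 → d1.
Since 8 matches the lower bound, it is optimal.

8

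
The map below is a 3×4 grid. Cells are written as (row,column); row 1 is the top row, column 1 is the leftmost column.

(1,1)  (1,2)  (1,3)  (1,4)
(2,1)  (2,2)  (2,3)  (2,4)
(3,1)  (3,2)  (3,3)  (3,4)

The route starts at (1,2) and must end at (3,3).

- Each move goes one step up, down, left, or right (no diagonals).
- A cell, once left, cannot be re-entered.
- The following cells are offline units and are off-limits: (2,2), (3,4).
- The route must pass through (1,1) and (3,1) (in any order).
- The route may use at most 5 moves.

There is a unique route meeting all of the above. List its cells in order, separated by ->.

(1,2) -> (1,1) -> (2,1) -> (3,1) -> (3,2) -> (3,3)

The 5-move cap with required stops at (1,1), (3,1) leaves no slack for detours.
Route from (1,2): left to (1,1), 2× down (reaching (3,1)), 2× right (reaching (3,3)) — 5 moves in all.
Check: all required cells visited; 5 ≤ 5 moves.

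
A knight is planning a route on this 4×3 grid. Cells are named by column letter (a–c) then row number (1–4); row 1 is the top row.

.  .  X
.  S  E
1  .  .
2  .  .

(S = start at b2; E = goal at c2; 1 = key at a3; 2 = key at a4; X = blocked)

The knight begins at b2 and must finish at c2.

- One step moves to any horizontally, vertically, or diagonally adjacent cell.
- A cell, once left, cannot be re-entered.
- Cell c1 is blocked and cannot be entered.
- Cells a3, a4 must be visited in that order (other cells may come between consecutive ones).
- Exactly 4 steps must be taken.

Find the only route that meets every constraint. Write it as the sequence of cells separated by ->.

The waypoints must appear in the order a3, a4, with no cell reused.
Route from b2: down-left to a3, down to a4, 2× up-right (reaching c2) — 4 moves in all.
Check: order respected (1 at step 1, 2 at step 2); 4 moves as required.

b2 -> a3 -> a4 -> b3 -> c2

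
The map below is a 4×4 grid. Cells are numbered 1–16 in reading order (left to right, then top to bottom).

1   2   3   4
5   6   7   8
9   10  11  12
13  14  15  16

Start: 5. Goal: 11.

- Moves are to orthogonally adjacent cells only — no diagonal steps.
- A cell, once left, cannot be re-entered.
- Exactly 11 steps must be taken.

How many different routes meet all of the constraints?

Need simple routes of exactly 11 moves from 5 to 11 (Manhattan distance 3, so 4 moves are spent on a detour and 4 undoing it).
Branch systematically from the start, pruning whenever the remaining move budget drops below the Manhattan distance to 11 or differs from it in parity. Grouping the completions by first move — via 1: 9; via 9: 11; via 6: 6 — and summing: 9 + 11 + 6 = 26.
That gives 26 routes.

26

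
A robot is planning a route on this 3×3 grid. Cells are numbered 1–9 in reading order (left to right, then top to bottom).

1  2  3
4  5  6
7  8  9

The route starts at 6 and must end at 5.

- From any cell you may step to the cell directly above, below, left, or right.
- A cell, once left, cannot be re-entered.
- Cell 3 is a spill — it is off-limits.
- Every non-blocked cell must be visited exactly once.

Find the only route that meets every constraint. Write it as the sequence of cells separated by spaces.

6 9 8 7 4 1 2 5

Need to visit all 8 open cells exactly once, starting at 6 and ending at 5.
Cell 9 has only two open neighbours (6 and 8), so the path must pass straight through it: one of those is the cell it's entered from and the other is where it exits.
Route from 6: down to 9, 2× left (reaching 7), 2× up (reaching 1), right to 2, down to 5 — 7 moves in all.
Check: all 8 open cells covered.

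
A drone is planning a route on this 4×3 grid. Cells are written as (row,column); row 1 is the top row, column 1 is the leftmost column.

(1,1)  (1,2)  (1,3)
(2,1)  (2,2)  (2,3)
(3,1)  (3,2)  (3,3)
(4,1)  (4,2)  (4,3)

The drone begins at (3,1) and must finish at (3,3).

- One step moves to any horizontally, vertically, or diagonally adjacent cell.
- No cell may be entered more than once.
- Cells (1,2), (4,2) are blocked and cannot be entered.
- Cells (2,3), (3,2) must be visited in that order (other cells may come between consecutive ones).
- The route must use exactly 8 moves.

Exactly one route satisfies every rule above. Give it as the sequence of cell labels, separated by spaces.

The waypoints must appear in the order (2,3), (3,2), with no cell reused.
Route from (3,1): up 2 to (1,1), down-right 1 to (2,2), up-right 1 to (1,3), down 1 to (2,3), down-left 1 to (3,2), down-right 1 to (4,3), up 1 to (3,3) — 8 moves in all.
Check: order respected ((2,3) at step 5, (3,2) at step 6); 8 moves as required.

(3,1) (2,1) (1,1) (2,2) (1,3) (2,3) (3,2) (4,3) (3,3)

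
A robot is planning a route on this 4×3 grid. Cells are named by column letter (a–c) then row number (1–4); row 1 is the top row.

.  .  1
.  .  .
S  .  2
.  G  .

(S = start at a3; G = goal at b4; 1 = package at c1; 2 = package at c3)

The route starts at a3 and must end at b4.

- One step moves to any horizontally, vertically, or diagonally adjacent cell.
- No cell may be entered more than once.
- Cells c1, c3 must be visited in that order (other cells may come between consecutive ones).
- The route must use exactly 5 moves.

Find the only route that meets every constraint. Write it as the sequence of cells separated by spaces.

a3 b2 c1 c2 c3 b4

The waypoints must appear in the order c1, c3, with no cell reused.
Route from a3: up-right 2 to c1, down 2 to c3, down-left 1 to b4 — 5 moves in all.
Check: order respected (1 at step 2, 2 at step 4); 5 moves as required.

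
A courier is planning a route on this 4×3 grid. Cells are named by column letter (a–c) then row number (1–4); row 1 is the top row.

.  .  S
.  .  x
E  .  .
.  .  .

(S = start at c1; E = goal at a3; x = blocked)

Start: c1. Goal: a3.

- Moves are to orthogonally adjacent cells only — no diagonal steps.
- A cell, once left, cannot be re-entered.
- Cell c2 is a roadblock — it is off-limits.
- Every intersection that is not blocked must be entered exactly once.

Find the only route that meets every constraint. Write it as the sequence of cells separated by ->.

Need to visit all 11 open cells exactly once, starting at c1 and ending at a3.
Cell a1 has only two open neighbours (a2 and b1), so the path must pass straight through it: one of those is the cell it's entered from and the other is where it exits.
Route from c1: 2× left (reaching a1), down to a2, right to b2, down to b3, right to c3, down to c4, 2× left (reaching a4), up to a3 — 10 moves in all.
Check: all 11 open cells covered.

c1 -> b1 -> a1 -> a2 -> b2 -> b3 -> c3 -> c4 -> b4 -> a4 -> a3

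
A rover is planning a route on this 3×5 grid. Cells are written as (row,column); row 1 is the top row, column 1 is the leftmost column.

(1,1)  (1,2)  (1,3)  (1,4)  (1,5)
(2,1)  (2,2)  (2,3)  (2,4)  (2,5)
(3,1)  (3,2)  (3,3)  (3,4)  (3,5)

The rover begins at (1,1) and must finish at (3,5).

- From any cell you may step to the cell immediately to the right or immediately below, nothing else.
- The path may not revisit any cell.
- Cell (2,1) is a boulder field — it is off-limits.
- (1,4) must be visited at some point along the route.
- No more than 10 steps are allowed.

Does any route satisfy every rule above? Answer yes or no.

One route that works: (1,1) → (1,2) → (1,3) → (1,4) → (2,4) → (3,4) → (3,5).

yes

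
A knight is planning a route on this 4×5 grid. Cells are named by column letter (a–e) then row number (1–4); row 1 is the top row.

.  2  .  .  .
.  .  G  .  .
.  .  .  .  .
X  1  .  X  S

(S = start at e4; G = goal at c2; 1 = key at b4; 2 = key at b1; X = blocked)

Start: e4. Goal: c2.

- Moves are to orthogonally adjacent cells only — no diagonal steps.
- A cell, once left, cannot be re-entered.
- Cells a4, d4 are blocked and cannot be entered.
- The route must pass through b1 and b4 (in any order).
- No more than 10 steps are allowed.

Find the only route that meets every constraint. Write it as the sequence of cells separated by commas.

e4, e3, d3, c3, c4, b4, b3, b2, b1, c1, c2

The budget equals the shortest possible length, so every move has to be on a shortest route through the required cells.
Route from e4: up 1 to e3, left 2 to c3, down 1 to c4, left 1 to b4, up 3 to b1, right 1 to c1, down 1 to c2 — 10 moves in all.
Check: all required cells visited; 10 ≤ 10 moves.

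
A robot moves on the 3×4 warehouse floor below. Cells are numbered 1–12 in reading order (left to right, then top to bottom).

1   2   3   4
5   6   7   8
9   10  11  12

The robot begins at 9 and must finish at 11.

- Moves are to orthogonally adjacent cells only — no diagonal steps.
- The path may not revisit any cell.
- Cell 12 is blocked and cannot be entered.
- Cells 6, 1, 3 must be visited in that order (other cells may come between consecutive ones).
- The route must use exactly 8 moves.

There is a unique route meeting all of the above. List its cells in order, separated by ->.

9 -> 10 -> 6 -> 5 -> 1 -> 2 -> 3 -> 7 -> 11

The waypoints must appear in the order 6, 1, 3, with no cell reused.
Route from 9: right 1 to 10, up 1 to 6, left 1 to 5, up 1 to 1, right 2 to 3, down 2 to 11 — 8 moves in all.
Check: order respected (6 at step 2, 1 at step 4, 3 at step 6); 8 moves as required.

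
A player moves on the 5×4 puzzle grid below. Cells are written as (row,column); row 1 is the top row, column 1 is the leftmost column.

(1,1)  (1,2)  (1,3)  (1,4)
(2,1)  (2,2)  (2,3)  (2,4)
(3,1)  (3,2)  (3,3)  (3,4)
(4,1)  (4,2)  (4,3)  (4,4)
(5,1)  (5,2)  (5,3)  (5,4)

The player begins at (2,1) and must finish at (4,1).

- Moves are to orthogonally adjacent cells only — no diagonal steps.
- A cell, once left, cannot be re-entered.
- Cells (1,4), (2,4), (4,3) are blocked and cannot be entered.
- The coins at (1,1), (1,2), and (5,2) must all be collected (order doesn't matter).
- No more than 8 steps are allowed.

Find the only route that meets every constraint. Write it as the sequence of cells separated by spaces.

Any route must reach (1,1), (1,2), and (5,2) and still end at (4,1) within 8 moves, so the order of the required stops is forced.
Route from (2,1): up 1 to (1,1), right 1 to (1,2), down 4 to (5,2), left 1 to (5,1), up 1 to (4,1) — 8 moves in all.
Check: all required cells visited; 8 ≤ 8 moves.

(2,1) (1,1) (1,2) (2,2) (3,2) (4,2) (5,2) (5,1) (4,1)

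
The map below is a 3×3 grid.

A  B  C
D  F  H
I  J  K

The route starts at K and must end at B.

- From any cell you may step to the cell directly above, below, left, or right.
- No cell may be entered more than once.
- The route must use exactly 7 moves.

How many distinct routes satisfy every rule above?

Need simple routes of exactly 7 moves from K to B (Manhattan distance 3, so 2 moves are spent on a detour and 2 undoing it).
Enumerating: K H F J I D A B | K J I D F H C B.
That gives 2 routes.

2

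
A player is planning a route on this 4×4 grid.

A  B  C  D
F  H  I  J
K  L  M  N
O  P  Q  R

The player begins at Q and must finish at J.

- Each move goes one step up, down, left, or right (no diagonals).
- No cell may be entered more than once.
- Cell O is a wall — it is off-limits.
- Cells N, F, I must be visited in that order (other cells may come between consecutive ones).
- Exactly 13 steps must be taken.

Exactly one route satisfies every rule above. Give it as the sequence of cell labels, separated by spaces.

The waypoints must appear in the order N, F, I, with no cell reused.
Route from Q: right to R, up to N, 3× left (reaching K), 2× up (reaching A), right to B, down to H, right to I, up to C, right to D, down to J — 13 moves in all.
Check: order respected (N at step 2, F at step 6, I at step 10); 13 moves as required.

Q R N M L K F A B H I C D J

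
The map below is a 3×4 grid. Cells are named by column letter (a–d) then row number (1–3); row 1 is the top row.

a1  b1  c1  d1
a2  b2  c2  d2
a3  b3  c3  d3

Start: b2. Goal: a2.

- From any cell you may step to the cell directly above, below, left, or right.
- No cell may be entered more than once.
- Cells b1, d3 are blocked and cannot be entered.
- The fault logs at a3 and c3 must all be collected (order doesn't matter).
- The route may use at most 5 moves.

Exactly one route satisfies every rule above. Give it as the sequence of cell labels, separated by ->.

The 5-move cap with required stops at a3, c3 leaves no slack for detours.
Route from b2: right 1 to c2, down 1 to c3, left 2 to a3, up 1 to a2 — 5 moves in all.
Check: all required cells visited; 5 ≤ 5 moves.

b2 -> c2 -> c3 -> b3 -> a3 -> a2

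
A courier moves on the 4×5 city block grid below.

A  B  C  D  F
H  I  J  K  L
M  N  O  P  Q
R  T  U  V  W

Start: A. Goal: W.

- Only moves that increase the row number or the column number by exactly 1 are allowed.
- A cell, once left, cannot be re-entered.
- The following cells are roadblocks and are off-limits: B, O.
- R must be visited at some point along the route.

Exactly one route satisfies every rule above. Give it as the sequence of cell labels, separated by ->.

A -> H -> M -> R -> T -> U -> V -> W

Moves only go right or down, so the column and row indices never decrease.
Route from A: 3× down (reaching R), 4× right (reaching W) — 7 moves in all.
Check: all required cells visited.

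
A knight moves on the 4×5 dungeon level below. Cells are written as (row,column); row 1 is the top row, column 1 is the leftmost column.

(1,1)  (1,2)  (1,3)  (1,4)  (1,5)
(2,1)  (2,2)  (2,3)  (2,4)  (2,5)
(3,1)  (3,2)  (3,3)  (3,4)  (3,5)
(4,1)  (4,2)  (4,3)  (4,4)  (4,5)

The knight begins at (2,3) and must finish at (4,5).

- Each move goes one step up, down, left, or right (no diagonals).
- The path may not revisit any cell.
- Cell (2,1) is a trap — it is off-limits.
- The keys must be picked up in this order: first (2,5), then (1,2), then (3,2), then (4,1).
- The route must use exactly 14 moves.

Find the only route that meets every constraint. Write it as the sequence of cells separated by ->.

The waypoints must appear in the order (2,5), (1,2), (3,2), (4,1), with no cell reused.
Route from (2,3): 2× right (reaching (2,5)), up to (1,5), 3× left (reaching (1,2)), 2× down (reaching (3,2)), left to (3,1), down to (4,1), 4× right (reaching (4,5)) — 14 moves in all.
Check: order respected ((2,5) at step 2, (1,2) at step 6, (3,2) at step 8, (4,1) at step 10); 14 moves as required.

(2,3) -> (2,4) -> (2,5) -> (1,5) -> (1,4) -> (1,3) -> (1,2) -> (2,2) -> (3,2) -> (3,1) -> (4,1) -> (4,2) -> (4,3) -> (4,4) -> (4,5)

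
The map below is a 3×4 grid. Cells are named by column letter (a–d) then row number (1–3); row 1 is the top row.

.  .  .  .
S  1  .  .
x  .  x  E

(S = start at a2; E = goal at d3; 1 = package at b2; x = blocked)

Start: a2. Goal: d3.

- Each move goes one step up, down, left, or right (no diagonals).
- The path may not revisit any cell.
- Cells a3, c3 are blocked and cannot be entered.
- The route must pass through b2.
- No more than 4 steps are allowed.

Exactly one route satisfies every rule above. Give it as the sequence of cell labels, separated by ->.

The 4-move cap with required stops at b2 leaves no slack for detours.
Route from a2: right 3 to d2, down 1 to d3 — 4 moves in all.
Check: all required cells visited; 4 ≤ 4 moves.

a2 -> b2 -> c2 -> d2 -> d3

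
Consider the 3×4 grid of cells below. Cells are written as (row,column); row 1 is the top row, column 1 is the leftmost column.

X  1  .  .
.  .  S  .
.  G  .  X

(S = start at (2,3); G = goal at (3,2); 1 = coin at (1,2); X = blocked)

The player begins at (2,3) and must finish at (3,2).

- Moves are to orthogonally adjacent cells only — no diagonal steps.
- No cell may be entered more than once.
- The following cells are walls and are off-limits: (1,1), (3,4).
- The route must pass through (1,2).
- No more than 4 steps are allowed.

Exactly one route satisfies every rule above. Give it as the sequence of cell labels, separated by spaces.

The budget equals the shortest possible length, so every move has to be on a shortest route through the required cells.
Route from (2,3): up to (1,3), left to (1,2), 2× down (reaching (3,2)) — 4 moves in all.
Check: all required cells visited; 4 ≤ 4 moves.

(2,3) (1,3) (1,2) (2,2) (3,2)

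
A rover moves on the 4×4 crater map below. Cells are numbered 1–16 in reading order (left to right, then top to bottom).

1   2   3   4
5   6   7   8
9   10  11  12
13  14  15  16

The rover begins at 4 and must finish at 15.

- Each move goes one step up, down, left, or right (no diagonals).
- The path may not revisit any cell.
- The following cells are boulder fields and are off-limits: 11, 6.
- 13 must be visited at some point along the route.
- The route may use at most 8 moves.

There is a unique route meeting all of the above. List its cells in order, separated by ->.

4 -> 3 -> 2 -> 1 -> 5 -> 9 -> 13 -> 14 -> 15

The 8-move cap with required stops at 13 leaves no slack for detours.
Route from 4: 3× left (reaching 1), 3× down (reaching 13), 2× right (reaching 15) — 8 moves in all.
Check: all required cells visited; 8 ≤ 8 moves.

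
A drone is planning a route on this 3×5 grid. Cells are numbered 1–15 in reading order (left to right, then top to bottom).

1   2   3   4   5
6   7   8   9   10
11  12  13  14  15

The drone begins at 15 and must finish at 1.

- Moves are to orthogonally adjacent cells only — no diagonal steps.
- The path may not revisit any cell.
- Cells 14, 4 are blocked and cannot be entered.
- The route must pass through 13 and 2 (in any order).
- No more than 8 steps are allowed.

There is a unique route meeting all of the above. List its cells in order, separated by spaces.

15 10 9 8 13 12 7 2 1

The 8-move cap with required stops at 13, 2 leaves no slack for detours.
Route from 15: up 1 to 10, left 2 to 8, down 1 to 13, left 1 to 12, up 2 to 2, left 1 to 1 — 8 moves in all.
Check: all required cells visited; 8 ≤ 8 moves.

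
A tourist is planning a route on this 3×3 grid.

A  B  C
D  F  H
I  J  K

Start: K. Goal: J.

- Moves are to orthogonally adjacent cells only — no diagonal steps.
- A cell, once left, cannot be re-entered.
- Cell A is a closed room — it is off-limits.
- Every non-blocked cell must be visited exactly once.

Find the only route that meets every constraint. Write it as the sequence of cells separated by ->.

K -> H -> C -> B -> F -> D -> I -> J

Need to visit all 8 open cells exactly once, starting at K and ending at J.
Cell C has only two open neighbours (H and B), so the path must pass straight through it: one of those is the cell it's entered from and the other is where it exits.
Route from K: 2× up (reaching C), left to B, down to F, left to D, down to I, right to J — 7 moves in all.
Check: all 8 open cells covered.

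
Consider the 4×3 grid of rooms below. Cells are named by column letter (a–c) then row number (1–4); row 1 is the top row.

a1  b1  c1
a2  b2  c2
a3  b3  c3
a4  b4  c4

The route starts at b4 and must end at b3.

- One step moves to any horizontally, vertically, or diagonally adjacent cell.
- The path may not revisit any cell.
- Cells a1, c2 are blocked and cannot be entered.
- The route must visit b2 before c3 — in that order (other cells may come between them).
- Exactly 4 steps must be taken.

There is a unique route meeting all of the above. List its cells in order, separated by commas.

b4, a3, b2, c3, b3

The waypoints must appear in the order b2, c3, with no cell reused.
Route from b4: up-left to a3, up-right to b2, down-right to c3, left to b3 — 4 moves in all.
Check: order respected (b2 at step 2, c3 at step 3); 4 moves as required.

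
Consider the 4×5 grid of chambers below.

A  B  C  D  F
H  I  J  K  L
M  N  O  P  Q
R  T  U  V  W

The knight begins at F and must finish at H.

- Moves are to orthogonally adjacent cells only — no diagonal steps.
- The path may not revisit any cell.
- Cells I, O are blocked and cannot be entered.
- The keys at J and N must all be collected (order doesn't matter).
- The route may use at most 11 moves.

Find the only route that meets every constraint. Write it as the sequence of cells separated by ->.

F -> D -> C -> J -> K -> P -> V -> U -> T -> N -> M -> H

The 11-move cap with required stops at J, N leaves no slack for detours.
Route from F: left 2 to C, down 1 to J, right 1 to K, down 2 to V, left 2 to T, up 1 to N, left 1 to M, up 1 to H — 11 moves in all.
Check: all required cells visited; 11 ≤ 11 moves.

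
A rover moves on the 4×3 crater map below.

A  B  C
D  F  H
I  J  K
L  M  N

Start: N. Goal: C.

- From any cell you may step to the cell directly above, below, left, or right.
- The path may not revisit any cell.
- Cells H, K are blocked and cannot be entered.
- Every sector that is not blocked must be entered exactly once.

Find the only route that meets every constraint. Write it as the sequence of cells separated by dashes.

N - M - L - I - J - F - D - A - B - C

Need to visit all 10 open cells exactly once, starting at N and ending at C.
Route from N: left 2 to L, up 1 to I, right 1 to J, up 1 to F, left 1 to D, up 1 to A, right 2 to C — 9 moves in all.
Check: all 10 open cells covered.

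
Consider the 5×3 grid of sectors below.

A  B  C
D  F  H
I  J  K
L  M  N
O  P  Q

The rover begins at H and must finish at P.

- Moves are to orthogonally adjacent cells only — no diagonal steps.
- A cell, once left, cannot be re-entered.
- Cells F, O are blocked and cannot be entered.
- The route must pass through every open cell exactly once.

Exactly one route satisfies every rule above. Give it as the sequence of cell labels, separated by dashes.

H - C - B - A - D - I - L - M - J - K - N - Q - P

Need to visit all 13 open cells exactly once, starting at H and ending at P.
Cell Q has only two open neighbours (N and P), so the path must pass straight through it: one of those is the cell it's entered from and the other is where it exits.
Route from H: up 1 to C, left 2 to A, down 3 to L, right 1 to M, up 1 to J, right 1 to K, down 2 to Q, left 1 to P — 12 moves in all.
Check: all 13 open cells covered.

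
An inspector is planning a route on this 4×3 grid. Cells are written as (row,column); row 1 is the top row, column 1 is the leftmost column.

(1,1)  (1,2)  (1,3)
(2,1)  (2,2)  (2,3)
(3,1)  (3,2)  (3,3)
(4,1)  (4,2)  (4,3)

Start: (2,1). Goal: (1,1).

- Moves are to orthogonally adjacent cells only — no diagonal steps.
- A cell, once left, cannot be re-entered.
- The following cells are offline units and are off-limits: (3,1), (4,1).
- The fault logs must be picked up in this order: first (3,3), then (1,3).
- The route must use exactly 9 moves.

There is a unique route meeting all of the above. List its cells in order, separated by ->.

The waypoints must appear in the order (3,3), (1,3), with no cell reused.
Route from (2,1): right 1 to (2,2), down 2 to (4,2), right 1 to (4,3), up 3 to (1,3), left 2 to (1,1) — 9 moves in all.
Check: order respected ((3,3) at step 5, (1,3) at step 7); 9 moves as required.

(2,1) -> (2,2) -> (3,2) -> (4,2) -> (4,3) -> (3,3) -> (2,3) -> (1,3) -> (1,2) -> (1,1)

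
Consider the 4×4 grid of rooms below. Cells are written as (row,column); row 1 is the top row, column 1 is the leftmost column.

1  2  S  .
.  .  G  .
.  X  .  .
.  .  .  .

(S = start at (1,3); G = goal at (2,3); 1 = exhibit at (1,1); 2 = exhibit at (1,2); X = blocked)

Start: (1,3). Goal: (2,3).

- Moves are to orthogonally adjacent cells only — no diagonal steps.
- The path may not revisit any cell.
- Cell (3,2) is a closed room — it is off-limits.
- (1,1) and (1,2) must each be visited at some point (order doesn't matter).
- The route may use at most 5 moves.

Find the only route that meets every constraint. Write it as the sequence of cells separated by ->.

Any route must reach (1,1) and (1,2) and still end at (2,3) within 5 moves, so the order of the required stops is forced.
Route from (1,3): left 2 to (1,1), down 1 to (2,1), right 2 to (2,3) — 5 moves in all.
Check: all required cells visited; 5 ≤ 5 moves.

(1,3) -> (1,2) -> (1,1) -> (2,1) -> (2,2) -> (2,3)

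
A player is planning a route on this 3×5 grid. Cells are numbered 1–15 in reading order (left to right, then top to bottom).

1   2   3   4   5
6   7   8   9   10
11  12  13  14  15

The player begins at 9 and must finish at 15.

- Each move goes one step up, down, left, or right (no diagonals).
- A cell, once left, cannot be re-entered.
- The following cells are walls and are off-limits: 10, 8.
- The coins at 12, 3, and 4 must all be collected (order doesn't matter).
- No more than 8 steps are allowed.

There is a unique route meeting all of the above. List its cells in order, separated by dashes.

9 - 4 - 3 - 2 - 7 - 12 - 13 - 14 - 15

The 8-move cap with required stops at 12, 3, 4 leaves no slack for detours.
Route from 9: up 1 to 4, left 2 to 2, down 2 to 12, right 3 to 15 — 8 moves in all.
Check: all required cells visited; 8 ≤ 8 moves.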